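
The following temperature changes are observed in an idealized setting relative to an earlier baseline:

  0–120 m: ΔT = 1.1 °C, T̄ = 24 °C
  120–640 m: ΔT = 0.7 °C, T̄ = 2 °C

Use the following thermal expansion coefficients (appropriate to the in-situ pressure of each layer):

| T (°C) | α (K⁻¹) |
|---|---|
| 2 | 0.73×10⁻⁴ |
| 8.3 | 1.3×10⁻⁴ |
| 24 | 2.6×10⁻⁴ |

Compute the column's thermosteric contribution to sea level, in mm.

Layer 1 at 24 °C → α = 2.6×10⁻⁴ K⁻¹
Layer 2 at 2 °C → α = 0.73×10⁻⁴ K⁻¹
0–120 m: 2.6×10⁻⁴ × 1.1 × 120 = 0.03432 m
0.73×10⁻⁴ × 0.7 × 520 = 0.026572 m
Δh = 0.03432 + 0.026572 = 0.060892 m

61 mm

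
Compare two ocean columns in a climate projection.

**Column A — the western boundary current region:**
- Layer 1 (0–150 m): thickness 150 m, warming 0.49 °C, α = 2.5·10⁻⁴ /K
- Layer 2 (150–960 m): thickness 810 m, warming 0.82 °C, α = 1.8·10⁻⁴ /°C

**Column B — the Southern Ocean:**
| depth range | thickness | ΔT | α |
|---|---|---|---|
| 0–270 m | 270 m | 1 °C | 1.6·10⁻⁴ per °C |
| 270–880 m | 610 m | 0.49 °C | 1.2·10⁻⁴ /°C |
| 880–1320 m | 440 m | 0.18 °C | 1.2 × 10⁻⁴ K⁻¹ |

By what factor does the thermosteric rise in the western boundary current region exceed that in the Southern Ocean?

a factor of 1.6

A 0–150 m: 2.5×10⁻⁴ × 0.49 × 150 = 0.018375 m
A 1.8×10⁻⁴ × 0.82 × 810 = 0.119556 m
A total: 0.137931 m
B 270 × 1.6×10⁻⁴ × 1 = 0.04320 m
B Layer 2: 610 × 1.2×10⁻⁴ × 0.49 = 0.035868 m
B 0.18 × 440 × 1.2×10⁻⁴ = 0.009504 m
B total: 0.088572 m
Ratio: 0.137931 / 0.088572 ≈ 1.557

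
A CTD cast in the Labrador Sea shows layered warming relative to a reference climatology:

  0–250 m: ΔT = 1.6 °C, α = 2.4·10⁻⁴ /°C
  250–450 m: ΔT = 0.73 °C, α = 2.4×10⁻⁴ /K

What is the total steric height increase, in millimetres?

130 mm of thermosteric rise

0–250 m: 1.6 × 250 × 2.4×10⁻⁴ = 0.09600 m
Layer 2: 0.73 × 2.4×10⁻⁴ × 200 = 0.03504 m
Δh = 0.09600 + 0.03504 = 0.13104 m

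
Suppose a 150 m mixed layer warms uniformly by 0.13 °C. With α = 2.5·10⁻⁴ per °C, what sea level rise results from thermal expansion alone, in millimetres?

Δh = αΔT·H = 2.5×10⁻⁴ × 0.13 × 150 = 0.004875 m

Δh ≈ 4.88 mm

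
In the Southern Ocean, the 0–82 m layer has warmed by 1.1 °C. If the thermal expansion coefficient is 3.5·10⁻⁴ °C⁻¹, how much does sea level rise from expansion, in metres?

0.032 m of thermosteric rise

Δh = αΔT·H = 3.5×10⁻⁴ × 1.1 × 82 = 0.03157 m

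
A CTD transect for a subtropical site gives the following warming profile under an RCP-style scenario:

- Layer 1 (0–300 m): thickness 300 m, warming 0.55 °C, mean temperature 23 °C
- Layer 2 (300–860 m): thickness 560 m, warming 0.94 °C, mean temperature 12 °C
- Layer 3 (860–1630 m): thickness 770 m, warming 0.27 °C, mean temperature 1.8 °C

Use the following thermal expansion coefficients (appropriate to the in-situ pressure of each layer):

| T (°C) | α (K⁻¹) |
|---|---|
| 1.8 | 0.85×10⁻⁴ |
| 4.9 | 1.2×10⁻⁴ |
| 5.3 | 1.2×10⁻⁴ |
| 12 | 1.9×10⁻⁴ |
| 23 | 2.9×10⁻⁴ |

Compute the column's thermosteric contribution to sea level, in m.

Layer 1 at 23 °C → α = 2.9×10⁻⁴ K⁻¹
Layer 2 at 12 °C → α = 1.9×10⁻⁴ K⁻¹
Layer 3 at 1.8 °C → α = 0.85×10⁻⁴ K⁻¹
Layer 1: 2.9×10⁻⁴ × 0.55 × 300 = 0.04785 m
0.94 × 560 × 1.9×10⁻⁴ = 0.100016 m
770 × 0.85×10⁻⁴ × 0.27 = 0.0176715 m
Δh = 0.04785 + 0.100016 + 0.0176715 = 0.1655375 m

about 0.166 m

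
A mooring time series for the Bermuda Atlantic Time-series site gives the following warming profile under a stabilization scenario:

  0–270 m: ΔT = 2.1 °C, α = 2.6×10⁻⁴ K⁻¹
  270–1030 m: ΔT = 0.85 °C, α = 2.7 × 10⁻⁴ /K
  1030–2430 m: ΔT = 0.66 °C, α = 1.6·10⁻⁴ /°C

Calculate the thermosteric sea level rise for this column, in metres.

0.470 m of thermosteric rise

0–270 m: 2.1 × 270 × 2.6×10⁻⁴ = 0.14742 m
2.7×10⁻⁴ × 760 × 0.85 = 0.17442 m
1030–2430 m: 1.6×10⁻⁴ × 0.66 × 1400 = 0.14784 m
Δh = 0.14742 + 0.17442 + 0.14784 = 0.46968 m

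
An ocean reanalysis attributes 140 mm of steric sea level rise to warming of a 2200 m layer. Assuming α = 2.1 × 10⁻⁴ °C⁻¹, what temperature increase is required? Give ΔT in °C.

0.303 °C

ΔT = Δh/(αH) = 0.14 / (2.1×10⁻⁴ × 2200) ≈ 0.3030 °C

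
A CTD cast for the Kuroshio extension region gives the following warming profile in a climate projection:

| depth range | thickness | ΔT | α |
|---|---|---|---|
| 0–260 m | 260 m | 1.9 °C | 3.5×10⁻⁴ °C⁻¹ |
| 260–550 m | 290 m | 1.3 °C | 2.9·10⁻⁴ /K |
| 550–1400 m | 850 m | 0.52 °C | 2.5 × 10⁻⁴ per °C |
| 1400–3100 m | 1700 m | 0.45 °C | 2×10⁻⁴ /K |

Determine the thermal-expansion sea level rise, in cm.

54.6 cm

Layer 1: 3.5×10⁻⁴ × 1.9 × 260 = 0.17290 m
Layer 2: 2.9×10⁻⁴ × 1.3 × 290 = 0.10933 m
Layer 3: 0.52 × 2.5×10⁻⁴ × 850 = 0.11050 m
1700 × 0.45 × 2×10⁻⁴ = 0.15300 m
Δh = 0.17290 + 0.10933 + 0.11050 + 0.15300 = 0.54573 m ≈ 54.6 cm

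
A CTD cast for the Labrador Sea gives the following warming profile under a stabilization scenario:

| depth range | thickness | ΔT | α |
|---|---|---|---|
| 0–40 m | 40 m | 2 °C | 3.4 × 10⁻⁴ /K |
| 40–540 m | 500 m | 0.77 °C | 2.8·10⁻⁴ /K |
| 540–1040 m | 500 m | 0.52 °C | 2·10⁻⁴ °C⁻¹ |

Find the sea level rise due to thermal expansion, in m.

Δh ≈ 0.187 m

40 × 2 × 3.4×10⁻⁴ = 0.02720 m
Layer 2: 0.77 × 2.8×10⁻⁴ × 500 = 0.10780 m
0.52 × 500 × 2×10⁻⁴ = 0.05200 m
Δh = 0.02720 + 0.10780 + 0.05200 = 0.18700 m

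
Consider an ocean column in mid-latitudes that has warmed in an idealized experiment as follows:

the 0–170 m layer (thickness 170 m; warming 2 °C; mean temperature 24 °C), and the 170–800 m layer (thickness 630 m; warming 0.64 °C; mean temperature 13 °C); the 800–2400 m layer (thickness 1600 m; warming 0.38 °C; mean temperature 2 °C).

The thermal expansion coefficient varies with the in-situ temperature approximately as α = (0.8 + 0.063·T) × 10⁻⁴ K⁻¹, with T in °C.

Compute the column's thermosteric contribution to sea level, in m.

Layer 1: α = (0.8 + 0.063×24)×10⁻⁴ = 2.312×10⁻⁴ K⁻¹
Layer 2: α = (0.8 + 0.063×13)×10⁻⁴ = 1.619×10⁻⁴ K⁻¹
Layer 3: α = (0.8 + 0.063×2)×10⁻⁴ = 0.926×10⁻⁴ K⁻¹
0–170 m: 170 × 2.312×10⁻⁴ × 2 = 0.078608 m
1.619×10⁻⁴ × 0.64 × 630 = 0.06527808 m
1600 × 0.926×10⁻⁴ × 0.38 = 0.0563008 m
Δh = 0.078608 + 0.06527808 + 0.0563008 = 0.20018688 m ≈ 0.200 m

0.200 m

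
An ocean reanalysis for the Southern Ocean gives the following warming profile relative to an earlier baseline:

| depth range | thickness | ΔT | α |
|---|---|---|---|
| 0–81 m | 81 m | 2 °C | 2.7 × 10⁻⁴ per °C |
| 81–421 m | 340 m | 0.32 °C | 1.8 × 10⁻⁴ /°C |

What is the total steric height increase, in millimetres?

2 × 81 × 2.7×10⁻⁴ = 0.04374 m
0.32 × 340 × 1.8×10⁻⁴ = 0.019584 m
Δh = 0.04374 + 0.019584 = 0.063324 m

about 63.3 mm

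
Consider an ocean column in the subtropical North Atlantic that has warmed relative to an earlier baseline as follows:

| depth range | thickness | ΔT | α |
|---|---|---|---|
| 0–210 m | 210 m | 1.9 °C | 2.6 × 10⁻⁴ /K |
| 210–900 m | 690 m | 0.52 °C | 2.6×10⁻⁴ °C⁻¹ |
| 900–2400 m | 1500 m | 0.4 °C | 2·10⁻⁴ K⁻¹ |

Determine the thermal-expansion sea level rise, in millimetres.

317 mm of thermosteric rise

Layer 1: 2.6×10⁻⁴ × 210 × 1.9 = 0.10374 m
0.52 × 2.6×10⁻⁴ × 690 = 0.093288 m
0.4 × 2×10⁻⁴ × 1500 = 0.12000 m
Δh = 0.10374 + 0.093288 + 0.12000 = 0.317028 m ≈ 317 mm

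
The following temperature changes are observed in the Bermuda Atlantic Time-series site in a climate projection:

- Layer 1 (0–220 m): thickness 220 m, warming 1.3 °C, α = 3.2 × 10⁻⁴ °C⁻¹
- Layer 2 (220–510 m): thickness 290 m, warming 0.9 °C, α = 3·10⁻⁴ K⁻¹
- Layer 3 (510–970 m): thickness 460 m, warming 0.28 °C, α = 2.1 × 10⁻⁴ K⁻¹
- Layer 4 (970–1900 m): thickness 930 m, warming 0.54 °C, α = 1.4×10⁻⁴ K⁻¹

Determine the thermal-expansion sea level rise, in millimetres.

267 mm of thermosteric rise

3.2×10⁻⁴ × 220 × 1.3 = 0.09152 m
3×10⁻⁴ × 290 × 0.9 = 0.07830 m
0.28 × 460 × 2.1×10⁻⁴ = 0.027048 m
970–1900 m: 930 × 1.4×10⁻⁴ × 0.54 = 0.070308 m
Δh = 0.09152 + 0.07830 + 0.027048 + 0.070308 = 0.267176 m ≈ 267 mm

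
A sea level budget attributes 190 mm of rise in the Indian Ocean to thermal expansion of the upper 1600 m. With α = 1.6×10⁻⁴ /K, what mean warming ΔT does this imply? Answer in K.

ΔT = Δh/(αH) = 0.19 / (1.6×10⁻⁴ × 1600) ≈ 0.7422 K

about 0.742 K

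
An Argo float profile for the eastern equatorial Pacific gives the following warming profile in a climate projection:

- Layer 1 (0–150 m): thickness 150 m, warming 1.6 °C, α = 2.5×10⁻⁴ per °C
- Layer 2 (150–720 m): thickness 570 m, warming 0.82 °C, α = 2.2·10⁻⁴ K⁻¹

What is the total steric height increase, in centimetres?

Δh = 16.3 cm

150 × 2.5×10⁻⁴ × 1.6 = 0.06000 m
2.2×10⁻⁴ × 0.82 × 570 = 0.102828 m
Δh = 0.06000 + 0.102828 = 0.162828 m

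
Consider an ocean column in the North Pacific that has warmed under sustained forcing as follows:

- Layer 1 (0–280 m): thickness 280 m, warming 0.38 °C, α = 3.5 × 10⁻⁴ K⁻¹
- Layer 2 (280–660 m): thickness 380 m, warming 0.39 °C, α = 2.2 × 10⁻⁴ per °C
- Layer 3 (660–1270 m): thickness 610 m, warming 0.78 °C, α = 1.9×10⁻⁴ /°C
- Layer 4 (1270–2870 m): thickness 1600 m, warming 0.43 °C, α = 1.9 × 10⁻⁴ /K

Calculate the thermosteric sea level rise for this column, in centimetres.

29.1 cm of thermosteric rise

Layer 1: 280 × 3.5×10⁻⁴ × 0.38 = 0.03724 m
0.39 × 2.2×10⁻⁴ × 380 = 0.032604 m
660–1270 m: 610 × 0.78 × 1.9×10⁻⁴ = 0.090402 m
Layer 4: 1600 × 1.9×10⁻⁴ × 0.43 = 0.13072 m
Δh = 0.03724 + 0.032604 + 0.090402 + 0.13072 = 0.290966 m ≈ 29.1 cm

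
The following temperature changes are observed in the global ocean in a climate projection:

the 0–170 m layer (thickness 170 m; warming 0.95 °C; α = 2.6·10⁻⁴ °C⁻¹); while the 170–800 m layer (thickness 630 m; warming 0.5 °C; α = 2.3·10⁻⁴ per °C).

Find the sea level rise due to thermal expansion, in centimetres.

Layer 1: 0.95 × 2.6×10⁻⁴ × 170 = 0.04199 m
0.5 × 630 × 2.3×10⁻⁴ = 0.07245 m
Δh = 0.04199 + 0.07245 = 0.11444 m ≈ 11 cm

11 cm of thermosteric rise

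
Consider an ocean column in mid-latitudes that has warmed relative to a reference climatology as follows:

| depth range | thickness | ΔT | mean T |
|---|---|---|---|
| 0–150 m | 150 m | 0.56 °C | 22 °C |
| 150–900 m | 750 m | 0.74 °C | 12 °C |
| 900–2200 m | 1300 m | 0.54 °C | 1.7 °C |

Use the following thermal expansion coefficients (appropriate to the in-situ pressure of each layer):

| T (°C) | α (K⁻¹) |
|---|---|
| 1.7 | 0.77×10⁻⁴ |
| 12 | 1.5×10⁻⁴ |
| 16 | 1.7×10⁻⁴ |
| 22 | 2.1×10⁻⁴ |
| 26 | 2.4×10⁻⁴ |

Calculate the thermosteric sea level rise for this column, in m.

Δh ≈ 0.15 m

Layer 1 at 22 °C → α = 2.1×10⁻⁴ K⁻¹
Layer 2 at 12 °C → α = 1.5×10⁻⁴ K⁻¹
Layer 3 at 1.7 °C → α = 0.77×10⁻⁴ K⁻¹
Layer 1: 0.56 × 2.1×10⁻⁴ × 150 = 0.01764 m
150–900 m: 750 × 0.74 × 1.5×10⁻⁴ = 0.08325 m
1300 × 0.54 × 0.77×10⁻⁴ = 0.054054 m
Δh = 0.01764 + 0.08325 + 0.054054 = 0.154944 m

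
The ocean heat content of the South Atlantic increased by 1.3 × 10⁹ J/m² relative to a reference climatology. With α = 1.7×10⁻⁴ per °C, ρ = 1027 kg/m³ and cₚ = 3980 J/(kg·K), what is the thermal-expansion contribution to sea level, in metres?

0.0541 m

Δh = αQ/(ρcₚ) = 1.7×10⁻⁴ × 1.3×10⁹ / (1027 × 3980) ≈ 0.054068 m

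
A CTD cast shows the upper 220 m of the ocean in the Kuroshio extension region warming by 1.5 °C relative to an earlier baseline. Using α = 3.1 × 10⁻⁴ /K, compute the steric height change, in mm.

Δh = αΔT·H = 3.1×10⁻⁴ × 1.5 × 220 = 0.10230 m

about 102 mm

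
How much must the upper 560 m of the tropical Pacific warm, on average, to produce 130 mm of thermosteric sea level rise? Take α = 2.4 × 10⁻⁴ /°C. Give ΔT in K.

ΔT = Δh/(αH) = 0.13 / (2.4×10⁻⁴ × 560) ≈ 0.9673 K

about 0.967 K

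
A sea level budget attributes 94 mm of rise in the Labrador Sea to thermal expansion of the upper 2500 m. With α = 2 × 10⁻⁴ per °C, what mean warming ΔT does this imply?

0.188 °C

ΔT = Δh/(αH) = 0.094 / (2×10⁻⁴ × 2500) = 0.1880 °C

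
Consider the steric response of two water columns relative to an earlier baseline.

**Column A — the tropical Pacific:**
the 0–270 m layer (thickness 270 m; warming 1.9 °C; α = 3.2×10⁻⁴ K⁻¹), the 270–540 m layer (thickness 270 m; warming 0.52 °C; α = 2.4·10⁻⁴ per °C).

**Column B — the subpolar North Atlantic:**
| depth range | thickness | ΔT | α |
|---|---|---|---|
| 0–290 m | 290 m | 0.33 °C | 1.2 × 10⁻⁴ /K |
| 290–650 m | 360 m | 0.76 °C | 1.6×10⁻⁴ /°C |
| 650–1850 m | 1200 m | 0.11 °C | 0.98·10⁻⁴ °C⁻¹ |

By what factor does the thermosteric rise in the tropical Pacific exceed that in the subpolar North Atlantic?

A 0–270 m: 3.2×10⁻⁴ × 270 × 1.9 = 0.16416 m
A 270–540 m: 2.4×10⁻⁴ × 0.52 × 270 = 0.033696 m
A total: 0.197856 m
B Layer 1: 1.2×10⁻⁴ × 290 × 0.33 = 0.011484 m
B Layer 2: 0.76 × 1.6×10⁻⁴ × 360 = 0.043776 m
B 1200 × 0.11 × 0.98×10⁻⁴ = 0.012936 m
B total: 0.068196 m
Ratio: 0.197856 / 0.068196 ≈ 2.901

≈ 2.90×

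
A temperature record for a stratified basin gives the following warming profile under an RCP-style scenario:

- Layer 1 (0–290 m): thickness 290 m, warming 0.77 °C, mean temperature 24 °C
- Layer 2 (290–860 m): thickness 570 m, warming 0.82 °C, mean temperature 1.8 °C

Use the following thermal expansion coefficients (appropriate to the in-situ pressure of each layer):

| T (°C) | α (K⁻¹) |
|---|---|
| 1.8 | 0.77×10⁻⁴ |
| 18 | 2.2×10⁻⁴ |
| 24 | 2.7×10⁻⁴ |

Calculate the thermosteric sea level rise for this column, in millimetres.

96.3 mm of thermosteric rise

Layer 1 at 24 °C → α = 2.7×10⁻⁴ K⁻¹
Layer 2 at 1.8 °C → α = 0.77×10⁻⁴ K⁻¹
Layer 1: 290 × 0.77 × 2.7×10⁻⁴ = 0.060291 m
570 × 0.77×10⁻⁴ × 0.82 = 0.0359898 m
Δh = 0.060291 + 0.0359898 = 0.0962808 m ≈ 96.3 mm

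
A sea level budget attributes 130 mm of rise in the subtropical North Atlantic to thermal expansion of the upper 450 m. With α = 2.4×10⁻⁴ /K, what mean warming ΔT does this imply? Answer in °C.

ΔT = Δh/(αH) = 0.13 / (2.4×10⁻⁴ × 450) ≈ 1.204 °C

ΔT ≈ 1.20 °C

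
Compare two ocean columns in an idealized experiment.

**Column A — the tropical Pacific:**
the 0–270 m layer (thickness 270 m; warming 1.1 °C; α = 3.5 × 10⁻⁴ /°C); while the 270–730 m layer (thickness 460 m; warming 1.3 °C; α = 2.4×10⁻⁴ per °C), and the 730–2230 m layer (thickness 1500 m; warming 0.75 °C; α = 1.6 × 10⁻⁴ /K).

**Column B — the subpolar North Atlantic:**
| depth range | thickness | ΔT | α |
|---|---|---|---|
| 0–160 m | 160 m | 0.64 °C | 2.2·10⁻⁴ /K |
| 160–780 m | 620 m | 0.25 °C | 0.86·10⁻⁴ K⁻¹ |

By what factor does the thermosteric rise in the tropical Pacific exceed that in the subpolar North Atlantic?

A Layer 1: 3.5×10⁻⁴ × 1.1 × 270 = 0.10395 m
A Layer 2: 460 × 1.3 × 2.4×10⁻⁴ = 0.14352 m
A 0.75 × 1.6×10⁻⁴ × 1500 = 0.18000 m
A total: 0.42747 m
B 2.2×10⁻⁴ × 0.64 × 160 = 0.022528 m
B Layer 2: 0.86×10⁻⁴ × 620 × 0.25 = 0.01333 m
B total: 0.035858 m
Ratio: 0.42747 / 0.035858 ≈ 11.92

a factor of 12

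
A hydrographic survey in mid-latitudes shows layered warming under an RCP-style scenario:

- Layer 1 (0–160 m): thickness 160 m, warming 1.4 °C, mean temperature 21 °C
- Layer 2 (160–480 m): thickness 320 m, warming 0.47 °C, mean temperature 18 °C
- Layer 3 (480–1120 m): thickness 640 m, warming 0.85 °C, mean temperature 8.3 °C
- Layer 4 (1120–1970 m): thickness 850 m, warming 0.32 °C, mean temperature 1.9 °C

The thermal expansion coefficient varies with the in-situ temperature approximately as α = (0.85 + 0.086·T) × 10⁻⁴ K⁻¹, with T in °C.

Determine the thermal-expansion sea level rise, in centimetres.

Layer 1: α = (0.85 + 0.086×21)×10⁻⁴ = 2.656×10⁻⁴ K⁻¹
Layer 2: α = (0.85 + 0.086×18)×10⁻⁴ = 2.398×10⁻⁴ K⁻¹
Layer 3: α = (0.85 + 0.086×8.3)×10⁻⁴ = 1.5638×10⁻⁴ K⁻¹
Layer 4: α = (0.85 + 0.086×1.9)×10⁻⁴ = 1.0134×10⁻⁴ K⁻¹
Layer 1: 160 × 2.656×10⁻⁴ × 1.4 = 0.0594944 m
Layer 2: 2.398×10⁻⁴ × 0.47 × 320 = 0.03606592 m
Layer 3: 1.5638×10⁻⁴ × 640 × 0.85 = 0.08507072 m
Layer 4: 850 × 1.0134×10⁻⁴ × 0.32 = 0.02756448 m
Δh = 0.0594944 + 0.03606592 + 0.08507072 + 0.02756448 = 0.20819552 m ≈ 20.8 cm

Δh = 20.8 cm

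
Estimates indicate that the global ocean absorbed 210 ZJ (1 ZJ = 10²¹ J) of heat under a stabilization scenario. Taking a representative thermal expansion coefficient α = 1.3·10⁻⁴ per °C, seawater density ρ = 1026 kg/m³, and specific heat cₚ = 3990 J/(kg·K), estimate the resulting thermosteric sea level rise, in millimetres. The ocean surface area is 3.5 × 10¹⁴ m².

Per unit area: Q = 210×10²¹ / (3.5×10¹⁴) = 6×10⁸ J/m²
Δh = αQ/(ρcₚ) = 1.3×10⁻⁴ × 6×10⁸ / (1026 × 3990) ≈ 0.019053 m

19 mm of thermosteric rise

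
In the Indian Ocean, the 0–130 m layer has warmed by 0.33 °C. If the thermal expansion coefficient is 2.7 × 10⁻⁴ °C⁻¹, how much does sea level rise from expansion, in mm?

Δh = 11.6 mm

Δh = αΔT·H = 2.7×10⁻⁴ × 0.33 × 130 = 0.011583 m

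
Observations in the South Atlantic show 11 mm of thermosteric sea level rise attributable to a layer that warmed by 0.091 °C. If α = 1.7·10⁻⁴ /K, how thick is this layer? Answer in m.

H = Δh/(αΔT) = 0.011 / (1.7×10⁻⁴ × 0.091) ≈ 711.1 m

H ≈ 710 m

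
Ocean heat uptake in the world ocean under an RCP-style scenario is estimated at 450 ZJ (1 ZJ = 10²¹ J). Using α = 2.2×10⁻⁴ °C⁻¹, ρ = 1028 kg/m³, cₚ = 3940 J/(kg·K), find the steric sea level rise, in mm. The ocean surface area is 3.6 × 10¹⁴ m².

Δh = 67.9 mm

Per unit area: Q = 450×10²¹ / (3.6×10¹⁴) = 1.25×10⁹ J/m²
Δh = αQ/(ρcₚ) = 2.2×10⁻⁴ × 1.25×10⁹ / (1028 × 3940) ≈ 0.067896 m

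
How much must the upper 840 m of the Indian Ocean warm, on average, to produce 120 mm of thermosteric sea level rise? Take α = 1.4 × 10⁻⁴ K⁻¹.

ΔT = Δh/(αH) = 0.12 / (1.4×10⁻⁴ × 840) ≈ 1.020 K

ΔT ≈ 1.02 K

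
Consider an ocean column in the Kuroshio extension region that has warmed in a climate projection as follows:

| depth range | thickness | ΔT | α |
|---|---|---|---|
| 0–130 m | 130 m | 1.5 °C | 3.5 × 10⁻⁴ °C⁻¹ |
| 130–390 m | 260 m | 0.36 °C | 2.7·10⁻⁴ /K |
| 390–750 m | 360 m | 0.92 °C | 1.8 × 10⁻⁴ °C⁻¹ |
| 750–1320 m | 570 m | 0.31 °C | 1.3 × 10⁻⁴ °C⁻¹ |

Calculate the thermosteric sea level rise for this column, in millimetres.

180 mm

Layer 1: 130 × 1.5 × 3.5×10⁻⁴ = 0.06825 m
Layer 2: 260 × 0.36 × 2.7×10⁻⁴ = 0.025272 m
390–750 m: 1.8×10⁻⁴ × 360 × 0.92 = 0.059616 m
750–1320 m: 1.3×10⁻⁴ × 570 × 0.31 = 0.022971 m
Δh = 0.06825 + 0.025272 + 0.059616 + 0.022971 = 0.176109 m ≈ 180 mm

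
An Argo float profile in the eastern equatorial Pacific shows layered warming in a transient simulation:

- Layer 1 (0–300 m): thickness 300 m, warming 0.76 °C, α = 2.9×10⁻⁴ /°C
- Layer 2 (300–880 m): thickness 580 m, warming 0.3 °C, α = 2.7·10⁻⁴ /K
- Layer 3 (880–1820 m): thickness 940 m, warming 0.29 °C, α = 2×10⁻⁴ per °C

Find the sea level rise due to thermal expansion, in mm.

300 × 0.76 × 2.9×10⁻⁴ = 0.06612 m
0.3 × 580 × 2.7×10⁻⁴ = 0.04698 m
880–1820 m: 940 × 2×10⁻⁴ × 0.29 = 0.05452 m
Δh = 0.06612 + 0.04698 + 0.05452 = 0.16762 m

Δh = 170 mm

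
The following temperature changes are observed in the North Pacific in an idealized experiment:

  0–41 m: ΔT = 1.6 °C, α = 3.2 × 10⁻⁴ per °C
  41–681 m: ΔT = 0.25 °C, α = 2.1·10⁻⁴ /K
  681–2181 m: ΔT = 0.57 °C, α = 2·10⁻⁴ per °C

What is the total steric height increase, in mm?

about 230 mm

0–41 m: 3.2×10⁻⁴ × 1.6 × 41 = 0.020992 m
640 × 2.1×10⁻⁴ × 0.25 = 0.03360 m
Layer 3: 2×10⁻⁴ × 1500 × 0.57 = 0.17100 m
Δh = 0.020992 + 0.03360 + 0.17100 = 0.225592 m ≈ 230 mm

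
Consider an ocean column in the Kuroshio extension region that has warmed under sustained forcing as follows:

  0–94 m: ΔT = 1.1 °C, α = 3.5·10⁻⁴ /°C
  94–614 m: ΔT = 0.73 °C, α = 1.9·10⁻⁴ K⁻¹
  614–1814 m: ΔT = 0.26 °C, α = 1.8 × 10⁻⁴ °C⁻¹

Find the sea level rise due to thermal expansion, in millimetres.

94 × 3.5×10⁻⁴ × 1.1 = 0.03619 m
0.73 × 520 × 1.9×10⁻⁴ = 0.072124 m
0.26 × 1.8×10⁻⁴ × 1200 = 0.05616 m
Δh = 0.03619 + 0.072124 + 0.05616 = 0.164474 m

164 mm of thermosteric rise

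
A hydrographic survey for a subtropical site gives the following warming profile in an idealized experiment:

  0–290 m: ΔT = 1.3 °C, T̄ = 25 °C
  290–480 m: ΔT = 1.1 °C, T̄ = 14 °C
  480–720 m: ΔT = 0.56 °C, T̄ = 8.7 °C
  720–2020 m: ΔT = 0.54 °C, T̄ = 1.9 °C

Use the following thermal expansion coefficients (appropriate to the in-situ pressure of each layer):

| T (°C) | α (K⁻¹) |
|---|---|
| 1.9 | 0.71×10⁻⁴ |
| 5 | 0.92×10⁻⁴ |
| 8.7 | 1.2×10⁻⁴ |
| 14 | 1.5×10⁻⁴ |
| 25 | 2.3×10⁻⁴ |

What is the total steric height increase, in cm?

about 18 cm

Layer 1 at 25 °C → α = 2.3×10⁻⁴ K⁻¹
Layer 2 at 14 °C → α = 1.5×10⁻⁴ K⁻¹
Layer 3 at 8.7 °C → α = 1.2×10⁻⁴ K⁻¹
Layer 4 at 1.9 °C → α = 0.71×10⁻⁴ K⁻¹
290 × 1.3 × 2.3×10⁻⁴ = 0.08671 m
290–480 m: 1.5×10⁻⁴ × 190 × 1.1 = 0.03135 m
Layer 3: 1.2×10⁻⁴ × 240 × 0.56 = 0.016128 m
0.71×10⁻⁴ × 1300 × 0.54 = 0.049842 m
Δh = 0.08671 + 0.03135 + 0.016128 + 0.049842 = 0.18403 m ≈ 18 cm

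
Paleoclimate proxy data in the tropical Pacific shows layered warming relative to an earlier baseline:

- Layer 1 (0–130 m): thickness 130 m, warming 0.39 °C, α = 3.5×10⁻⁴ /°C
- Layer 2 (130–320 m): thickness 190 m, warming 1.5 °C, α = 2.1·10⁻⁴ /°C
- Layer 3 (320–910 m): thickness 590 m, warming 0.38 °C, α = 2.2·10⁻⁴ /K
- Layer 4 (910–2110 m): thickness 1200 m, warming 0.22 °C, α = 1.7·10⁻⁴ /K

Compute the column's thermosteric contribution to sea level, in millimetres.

about 170 mm

0–130 m: 130 × 3.5×10⁻⁴ × 0.39 = 0.017745 m
Layer 2: 1.5 × 190 × 2.1×10⁻⁴ = 0.05985 m
320–910 m: 0.38 × 2.2×10⁻⁴ × 590 = 0.049324 m
1200 × 0.22 × 1.7×10⁻⁴ = 0.04488 m
Δh = 0.017745 + 0.05985 + 0.049324 + 0.04488 = 0.171799 m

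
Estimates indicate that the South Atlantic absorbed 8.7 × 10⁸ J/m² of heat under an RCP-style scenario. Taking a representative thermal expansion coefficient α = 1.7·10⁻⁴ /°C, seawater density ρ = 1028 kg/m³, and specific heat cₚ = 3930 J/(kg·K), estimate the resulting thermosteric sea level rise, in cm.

about 3.66 cm

Δh = αQ/(ρcₚ) = 1.7×10⁻⁴ × 8.7×10⁸ / (1028 × 3930) ≈ 0.036609 m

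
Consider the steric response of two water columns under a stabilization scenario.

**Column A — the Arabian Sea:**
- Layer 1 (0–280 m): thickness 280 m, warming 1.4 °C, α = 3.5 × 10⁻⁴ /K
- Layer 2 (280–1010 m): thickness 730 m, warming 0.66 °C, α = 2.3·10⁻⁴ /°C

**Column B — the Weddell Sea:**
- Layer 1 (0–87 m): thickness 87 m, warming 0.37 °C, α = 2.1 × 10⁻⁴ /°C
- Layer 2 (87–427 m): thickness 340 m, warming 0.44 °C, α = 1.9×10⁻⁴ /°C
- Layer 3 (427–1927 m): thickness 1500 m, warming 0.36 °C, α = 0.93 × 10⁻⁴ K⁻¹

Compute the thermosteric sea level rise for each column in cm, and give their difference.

Δh_A ≈ 24.8 cm, Δh_B ≈ 8.54 cm; difference ≈ 16.3 cm

A Layer 1: 3.5×10⁻⁴ × 1.4 × 280 = 0.13720 m
A 0.66 × 2.3×10⁻⁴ × 730 = 0.110814 m
A total: 0.248014 m
B 87 × 2.1×10⁻⁴ × 0.37 = 0.0067599 m
B 87–427 m: 0.44 × 1.9×10⁻⁴ × 340 = 0.028424 m
B 427–1927 m: 1500 × 0.36 × 0.93×10⁻⁴ = 0.05022 m
B total: 0.0854039 m
Difference: 0.248014 − 0.0854039 = 0.1626101 m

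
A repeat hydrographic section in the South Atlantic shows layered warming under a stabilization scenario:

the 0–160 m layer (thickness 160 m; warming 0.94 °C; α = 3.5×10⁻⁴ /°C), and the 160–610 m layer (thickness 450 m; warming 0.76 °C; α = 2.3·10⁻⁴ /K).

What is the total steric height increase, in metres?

0.13 m

Layer 1: 3.5×10⁻⁴ × 0.94 × 160 = 0.05264 m
450 × 0.76 × 2.3×10⁻⁴ = 0.07866 m
Δh = 0.05264 + 0.07866 = 0.13130 m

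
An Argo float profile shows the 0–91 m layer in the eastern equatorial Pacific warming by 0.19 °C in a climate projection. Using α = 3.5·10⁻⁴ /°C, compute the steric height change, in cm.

Δh = αΔT·H = 3.5×10⁻⁴ × 0.19 × 91 = 0.0060515 m

0.605 cm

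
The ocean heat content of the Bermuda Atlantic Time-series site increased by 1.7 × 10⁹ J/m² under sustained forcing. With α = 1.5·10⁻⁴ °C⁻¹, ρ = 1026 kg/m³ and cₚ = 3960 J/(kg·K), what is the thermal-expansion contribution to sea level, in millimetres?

Δh = αQ/(ρcₚ) = 1.5×10⁻⁴ × 1.7×10⁹ / (1026 × 3960) ≈ 0.062762 m

about 63 mm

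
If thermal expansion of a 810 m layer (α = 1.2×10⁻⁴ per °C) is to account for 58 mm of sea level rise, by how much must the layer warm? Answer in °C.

0.60 °C

ΔT = Δh/(αH) = 0.058 / (1.2×10⁻⁴ × 810) ≈ 0.5967 °C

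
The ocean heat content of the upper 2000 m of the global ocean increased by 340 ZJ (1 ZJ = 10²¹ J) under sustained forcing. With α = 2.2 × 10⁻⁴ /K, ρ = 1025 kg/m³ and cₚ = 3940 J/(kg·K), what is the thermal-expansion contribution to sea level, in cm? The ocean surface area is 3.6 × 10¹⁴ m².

about 5.14 cm

Per unit area: Q = 340×10²¹ / (3.6×10¹⁴) ≈ 9.444×10⁸ J/m²
Δh = αQ/(ρcₚ) = 2.2×10⁻⁴ × 9.444×10⁸ / (1025 × 3940) ≈ 0.051447 m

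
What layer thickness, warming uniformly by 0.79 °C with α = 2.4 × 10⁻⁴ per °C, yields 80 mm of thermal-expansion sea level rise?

about 420 m

H = Δh/(αΔT) = 0.08 / (2.4×10⁻⁴ × 0.79) ≈ 421.9 m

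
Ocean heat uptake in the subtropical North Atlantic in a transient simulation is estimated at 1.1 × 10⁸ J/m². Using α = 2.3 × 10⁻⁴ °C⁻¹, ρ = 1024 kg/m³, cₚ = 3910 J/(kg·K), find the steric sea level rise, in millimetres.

6.32 mm of thermosteric rise

Δh = αQ/(ρcₚ) = 2.3×10⁻⁴ × 1.1×10⁸ / (1024 × 3910) ≈ 0.0063189 m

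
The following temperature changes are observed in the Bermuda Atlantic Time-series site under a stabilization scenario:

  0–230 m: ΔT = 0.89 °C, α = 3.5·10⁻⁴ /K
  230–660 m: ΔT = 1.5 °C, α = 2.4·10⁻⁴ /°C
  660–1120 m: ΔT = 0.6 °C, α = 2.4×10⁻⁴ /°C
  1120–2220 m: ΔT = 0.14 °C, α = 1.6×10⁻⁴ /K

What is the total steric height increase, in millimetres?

Δh = 317 mm

0–230 m: 0.89 × 3.5×10⁻⁴ × 230 = 0.071645 m
1.5 × 430 × 2.4×10⁻⁴ = 0.15480 m
Layer 3: 0.6 × 460 × 2.4×10⁻⁴ = 0.06624 m
Layer 4: 1.6×10⁻⁴ × 0.14 × 1100 = 0.02464 m
Δh = 0.071645 + 0.15480 + 0.06624 + 0.02464 = 0.317325 m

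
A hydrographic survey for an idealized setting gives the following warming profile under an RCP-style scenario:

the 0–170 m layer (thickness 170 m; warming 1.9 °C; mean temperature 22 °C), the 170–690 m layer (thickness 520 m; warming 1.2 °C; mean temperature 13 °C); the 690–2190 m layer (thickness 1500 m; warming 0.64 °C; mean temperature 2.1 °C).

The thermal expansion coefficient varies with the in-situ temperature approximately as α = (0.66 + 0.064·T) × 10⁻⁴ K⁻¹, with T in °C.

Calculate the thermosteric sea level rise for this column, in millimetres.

Δh = 240 mm

Layer 1: α = (0.66 + 0.064×22)×10⁻⁴ = 2.068×10⁻⁴ K⁻¹
Layer 2: α = (0.66 + 0.064×13)×10⁻⁴ = 1.492×10⁻⁴ K⁻¹
Layer 3: α = (0.66 + 0.064×2.1)×10⁻⁴ = 0.7944×10⁻⁴ K⁻¹
1.9 × 2.068×10⁻⁴ × 170 = 0.0667964 m
1.492×10⁻⁴ × 520 × 1.2 = 0.0931008 m
Layer 3: 0.7944×10⁻⁴ × 0.64 × 1500 = 0.0762624 m
Δh = 0.0667964 + 0.0931008 + 0.0762624 = 0.2361596 m ≈ 240 mm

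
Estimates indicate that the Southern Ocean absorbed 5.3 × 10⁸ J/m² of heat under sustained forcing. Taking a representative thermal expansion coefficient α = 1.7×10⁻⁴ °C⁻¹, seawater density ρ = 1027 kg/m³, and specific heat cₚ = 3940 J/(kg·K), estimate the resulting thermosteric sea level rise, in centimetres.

Δh = αQ/(ρcₚ) = 1.7×10⁻⁴ × 5.3×10⁸ / (1027 × 3940) ≈ 0.022267 m

about 2.2 cm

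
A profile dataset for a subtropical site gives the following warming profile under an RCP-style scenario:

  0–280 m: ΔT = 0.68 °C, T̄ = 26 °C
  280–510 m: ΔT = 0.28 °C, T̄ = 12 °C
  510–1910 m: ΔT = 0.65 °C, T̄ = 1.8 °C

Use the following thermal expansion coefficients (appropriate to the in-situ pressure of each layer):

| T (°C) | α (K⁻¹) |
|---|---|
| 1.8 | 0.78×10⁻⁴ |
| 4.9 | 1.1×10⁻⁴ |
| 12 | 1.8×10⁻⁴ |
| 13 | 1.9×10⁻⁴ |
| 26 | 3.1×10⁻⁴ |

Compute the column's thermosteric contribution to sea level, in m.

Layer 1 at 26 °C → α = 3.1×10⁻⁴ K⁻¹
Layer 2 at 12 °C → α = 1.8×10⁻⁴ K⁻¹
Layer 3 at 1.8 °C → α = 0.78×10⁻⁴ K⁻¹
280 × 0.68 × 3.1×10⁻⁴ = 0.059024 m
Layer 2: 0.28 × 1.8×10⁻⁴ × 230 = 0.011592 m
510–1910 m: 0.65 × 0.78×10⁻⁴ × 1400 = 0.07098 m
Δh = 0.059024 + 0.011592 + 0.07098 = 0.141596 m ≈ 0.14 m

0.14 m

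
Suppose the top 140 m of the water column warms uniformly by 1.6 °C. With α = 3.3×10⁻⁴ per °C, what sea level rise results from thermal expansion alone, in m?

Δh ≈ 0.0739 m

Δh = αΔT·H = 3.3×10⁻⁴ × 1.6 × 140 = 0.07392 m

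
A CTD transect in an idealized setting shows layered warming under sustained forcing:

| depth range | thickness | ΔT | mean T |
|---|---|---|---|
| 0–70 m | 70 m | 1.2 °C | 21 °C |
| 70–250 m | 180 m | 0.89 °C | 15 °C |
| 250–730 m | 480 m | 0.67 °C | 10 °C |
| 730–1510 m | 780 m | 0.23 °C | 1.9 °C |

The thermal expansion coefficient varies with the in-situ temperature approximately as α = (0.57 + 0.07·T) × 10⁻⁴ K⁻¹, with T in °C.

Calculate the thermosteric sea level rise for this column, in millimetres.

Δh ≈ 96.5 mm

Layer 1: α = (0.57 + 0.07×21)×10⁻⁴ = 2.04×10⁻⁴ K⁻¹
Layer 2: α = (0.57 + 0.07×15)×10⁻⁴ = 1.62×10⁻⁴ K⁻¹
Layer 3: α = (0.57 + 0.07×10)×10⁻⁴ = 1.27×10⁻⁴ K⁻¹
Layer 4: α = (0.57 + 0.07×1.9)×10⁻⁴ = 0.703×10⁻⁴ K⁻¹
0–70 m: 2.04×10⁻⁴ × 1.2 × 70 = 0.017136 m
Layer 2: 0.89 × 180 × 1.62×10⁻⁴ = 0.0259524 m
Layer 3: 1.27×10⁻⁴ × 0.67 × 480 = 0.0408432 m
0.703×10⁻⁴ × 780 × 0.23 = 0.01261182 m
Δh = 0.017136 + 0.0259524 + 0.0408432 + 0.01261182 = 0.09654342 m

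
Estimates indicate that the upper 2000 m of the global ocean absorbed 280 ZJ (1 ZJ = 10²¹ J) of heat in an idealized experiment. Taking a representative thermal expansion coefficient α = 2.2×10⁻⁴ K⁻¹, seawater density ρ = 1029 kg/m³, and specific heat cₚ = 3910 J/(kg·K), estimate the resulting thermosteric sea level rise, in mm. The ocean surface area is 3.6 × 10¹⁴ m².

43 mm of thermosteric rise

Per unit area: Q = 280×10²¹ / (3.6×10¹⁴) ≈ 7.778×10⁸ J/m²
Δh = αQ/(ρcₚ) = 2.2×10⁻⁴ × 7.778×10⁸ / (1029 × 3910) ≈ 0.04253 m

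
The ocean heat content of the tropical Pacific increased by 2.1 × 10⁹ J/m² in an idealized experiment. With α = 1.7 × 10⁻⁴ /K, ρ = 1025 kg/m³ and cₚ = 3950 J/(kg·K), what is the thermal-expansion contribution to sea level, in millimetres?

Δh = αQ/(ρcₚ) = 1.7×10⁻⁴ × 2.1×10⁹ / (1025 × 3950) ≈ 0.088175 m

88.2 mm of thermosteric rise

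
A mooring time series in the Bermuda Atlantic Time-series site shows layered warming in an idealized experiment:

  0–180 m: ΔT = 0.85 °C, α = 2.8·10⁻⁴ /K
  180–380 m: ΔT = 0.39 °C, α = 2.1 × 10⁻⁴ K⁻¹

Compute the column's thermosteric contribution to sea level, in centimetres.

5.92 cm

0–180 m: 2.8×10⁻⁴ × 180 × 0.85 = 0.04284 m
0.39 × 2.1×10⁻⁴ × 200 = 0.01638 m
Δh = 0.04284 + 0.01638 = 0.05922 m ≈ 5.92 cm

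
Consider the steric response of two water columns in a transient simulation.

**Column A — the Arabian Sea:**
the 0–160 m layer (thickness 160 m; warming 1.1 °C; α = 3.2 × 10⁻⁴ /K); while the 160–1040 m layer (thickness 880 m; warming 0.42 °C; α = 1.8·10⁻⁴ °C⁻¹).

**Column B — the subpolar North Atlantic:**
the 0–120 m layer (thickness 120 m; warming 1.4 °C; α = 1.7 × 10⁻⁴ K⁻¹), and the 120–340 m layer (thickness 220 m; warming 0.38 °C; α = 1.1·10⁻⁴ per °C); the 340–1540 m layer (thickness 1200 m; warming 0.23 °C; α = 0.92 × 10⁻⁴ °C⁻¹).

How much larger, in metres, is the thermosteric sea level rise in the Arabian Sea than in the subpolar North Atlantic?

0.0597 m larger

A 0–160 m: 3.2×10⁻⁴ × 160 × 1.1 = 0.05632 m
A 160–1040 m: 1.8×10⁻⁴ × 0.42 × 880 = 0.066528 m
A total: 0.122848 m
B 0–120 m: 1.4 × 1.7×10⁻⁴ × 120 = 0.02856 m
B 120–340 m: 220 × 1.1×10⁻⁴ × 0.38 = 0.009196 m
B Layer 3: 0.23 × 0.92×10⁻⁴ × 1200 = 0.025392 m
B total: 0.063148 m
Difference: 0.122848 − 0.063148 = 0.05970 m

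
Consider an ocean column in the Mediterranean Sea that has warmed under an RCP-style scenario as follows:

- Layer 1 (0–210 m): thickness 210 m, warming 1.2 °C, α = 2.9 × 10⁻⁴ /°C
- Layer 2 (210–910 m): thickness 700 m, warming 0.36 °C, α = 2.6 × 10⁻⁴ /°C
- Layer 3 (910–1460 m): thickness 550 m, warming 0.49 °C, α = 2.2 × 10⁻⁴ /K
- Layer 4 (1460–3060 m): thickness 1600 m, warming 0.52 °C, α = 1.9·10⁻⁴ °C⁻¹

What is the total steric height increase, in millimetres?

Layer 1: 210 × 1.2 × 2.9×10⁻⁴ = 0.07308 m
Layer 2: 0.36 × 2.6×10⁻⁴ × 700 = 0.06552 m
910–1460 m: 0.49 × 2.2×10⁻⁴ × 550 = 0.05929 m
1600 × 1.9×10⁻⁴ × 0.52 = 0.15808 m
Δh = 0.07308 + 0.06552 + 0.05929 + 0.15808 = 0.35597 m

Δh ≈ 356 mm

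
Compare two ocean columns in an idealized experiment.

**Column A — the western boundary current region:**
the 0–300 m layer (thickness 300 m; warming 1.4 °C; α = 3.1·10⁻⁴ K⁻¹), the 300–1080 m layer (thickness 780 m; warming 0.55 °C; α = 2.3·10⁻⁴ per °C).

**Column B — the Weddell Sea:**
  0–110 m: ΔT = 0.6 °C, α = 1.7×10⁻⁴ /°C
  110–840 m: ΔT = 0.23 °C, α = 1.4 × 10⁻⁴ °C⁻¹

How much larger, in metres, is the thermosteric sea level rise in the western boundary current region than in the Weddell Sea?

Δh_A − Δh_B ≈ 0.194 m

A 0–300 m: 3.1×10⁻⁴ × 1.4 × 300 = 0.13020 m
A 2.3×10⁻⁴ × 780 × 0.55 = 0.09867 m
A total: 0.22887 m
B Layer 1: 110 × 0.6 × 1.7×10⁻⁴ = 0.01122 m
B 0.23 × 730 × 1.4×10⁻⁴ = 0.023506 m
B total: 0.034726 m
Difference: 0.22887 − 0.034726 = 0.194144 m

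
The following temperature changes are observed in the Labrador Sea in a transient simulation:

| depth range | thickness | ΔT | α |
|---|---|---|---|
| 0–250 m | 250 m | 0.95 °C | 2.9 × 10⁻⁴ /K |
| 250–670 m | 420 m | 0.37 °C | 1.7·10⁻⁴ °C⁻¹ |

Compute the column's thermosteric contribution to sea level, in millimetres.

250 × 2.9×10⁻⁴ × 0.95 = 0.068875 m
250–670 m: 420 × 1.7×10⁻⁴ × 0.37 = 0.026418 m
Δh = 0.068875 + 0.026418 = 0.095293 m

Δh ≈ 95 mm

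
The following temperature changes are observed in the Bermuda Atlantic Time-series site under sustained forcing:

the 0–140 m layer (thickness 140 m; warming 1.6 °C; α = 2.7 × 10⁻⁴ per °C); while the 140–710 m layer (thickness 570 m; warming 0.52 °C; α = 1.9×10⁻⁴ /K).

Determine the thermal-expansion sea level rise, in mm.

1.6 × 2.7×10⁻⁴ × 140 = 0.06048 m
1.9×10⁻⁴ × 570 × 0.52 = 0.056316 m
Δh = 0.06048 + 0.056316 = 0.116796 m ≈ 120 mm

120 mm of thermosteric rise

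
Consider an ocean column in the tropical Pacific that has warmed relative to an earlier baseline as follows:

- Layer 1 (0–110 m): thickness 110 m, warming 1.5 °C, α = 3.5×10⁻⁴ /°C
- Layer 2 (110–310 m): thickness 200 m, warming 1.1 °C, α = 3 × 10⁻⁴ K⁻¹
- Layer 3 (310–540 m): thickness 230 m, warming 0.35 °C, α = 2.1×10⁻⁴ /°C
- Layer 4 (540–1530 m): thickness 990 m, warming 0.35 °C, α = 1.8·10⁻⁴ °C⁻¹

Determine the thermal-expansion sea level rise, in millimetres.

Layer 1: 1.5 × 110 × 3.5×10⁻⁴ = 0.05775 m
110–310 m: 3×10⁻⁴ × 1.1 × 200 = 0.06600 m
Layer 3: 230 × 2.1×10⁻⁴ × 0.35 = 0.016905 m
1.8×10⁻⁴ × 0.35 × 990 = 0.06237 m
Δh = 0.05775 + 0.06600 + 0.016905 + 0.06237 = 0.203025 m

203 mm of thermosteric rise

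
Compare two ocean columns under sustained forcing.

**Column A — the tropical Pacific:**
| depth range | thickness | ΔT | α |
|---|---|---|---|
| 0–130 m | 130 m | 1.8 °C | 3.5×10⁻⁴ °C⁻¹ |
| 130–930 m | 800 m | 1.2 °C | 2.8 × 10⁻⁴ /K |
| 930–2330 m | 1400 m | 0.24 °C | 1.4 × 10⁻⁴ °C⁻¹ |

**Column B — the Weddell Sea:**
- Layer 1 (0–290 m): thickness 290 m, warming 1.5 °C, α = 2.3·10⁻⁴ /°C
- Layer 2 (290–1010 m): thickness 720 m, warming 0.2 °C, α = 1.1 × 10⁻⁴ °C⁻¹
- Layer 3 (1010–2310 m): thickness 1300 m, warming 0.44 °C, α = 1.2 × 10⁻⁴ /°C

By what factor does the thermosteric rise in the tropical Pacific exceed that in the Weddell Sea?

A 130 × 3.5×10⁻⁴ × 1.8 = 0.08190 m
A 130–930 m: 1.2 × 800 × 2.8×10⁻⁴ = 0.26880 m
A Layer 3: 1.4×10⁻⁴ × 1400 × 0.24 = 0.04704 m
A total: 0.39774 m
B 290 × 1.5 × 2.3×10⁻⁴ = 0.10005 m
B 1.1×10⁻⁴ × 720 × 0.2 = 0.01584 m
B 1010–2310 m: 0.44 × 1.2×10⁻⁴ × 1300 = 0.06864 m
B total: 0.18453 m
Ratio: 0.39774 / 0.18453 ≈ 2.155

a factor of 2.16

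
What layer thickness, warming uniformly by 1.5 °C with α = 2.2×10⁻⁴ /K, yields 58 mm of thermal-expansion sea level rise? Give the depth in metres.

H = Δh/(αΔT) = 0.058 / (2.2×10⁻⁴ × 1.5) ≈ 175.8 m

176 m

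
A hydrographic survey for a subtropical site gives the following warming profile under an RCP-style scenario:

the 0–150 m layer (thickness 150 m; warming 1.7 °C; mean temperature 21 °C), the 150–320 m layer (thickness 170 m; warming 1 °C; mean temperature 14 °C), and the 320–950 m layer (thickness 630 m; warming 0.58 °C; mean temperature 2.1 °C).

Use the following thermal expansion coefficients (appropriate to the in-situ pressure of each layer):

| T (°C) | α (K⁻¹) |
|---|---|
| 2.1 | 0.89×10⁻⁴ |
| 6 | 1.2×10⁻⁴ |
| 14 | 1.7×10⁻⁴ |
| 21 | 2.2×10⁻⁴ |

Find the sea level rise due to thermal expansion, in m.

0.12 m

Layer 1 at 21 °C → α = 2.2×10⁻⁴ K⁻¹
Layer 2 at 14 °C → α = 1.7×10⁻⁴ K⁻¹
Layer 3 at 2.1 °C → α = 0.89×10⁻⁴ K⁻¹
0–150 m: 150 × 1.7 × 2.2×10⁻⁴ = 0.05610 m
150–320 m: 170 × 1 × 1.7×10⁻⁴ = 0.02890 m
320–950 m: 0.58 × 630 × 0.89×10⁻⁴ = 0.0325206 m
Δh = 0.05610 + 0.02890 + 0.0325206 = 0.1175206 m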